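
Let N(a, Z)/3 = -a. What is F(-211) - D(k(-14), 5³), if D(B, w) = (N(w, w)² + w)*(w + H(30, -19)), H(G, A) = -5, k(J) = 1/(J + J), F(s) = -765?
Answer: -16890765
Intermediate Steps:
N(a, Z) = -3*a (N(a, Z) = 3*(-a) = -3*a)
k(J) = 1/(2*J)
D(B, w) = (-5 + w)*(w + 9*w²) (D(B, w) = ((-3*w)² + w)*(w - 5) = (9*w² + w)*(-5 + w) = (w + 9*w²)*(-5 + w) = (-5 + w)*(w + 9*w²))
F(-211) - D(k(-14), 5³) = -765 - 5³*(-5 - 44*5³ + 9*(5³)²) = -765 - 125*(-5 - 44*125 + 9*125²) = -765 - 125*(-5 - 5500 + 9*15625) = -765 - 125*(-5 - 5500 + 140625) = -765 - 125*135120 = -765 - 1*16890000 = -765 - 16890000 = -16890765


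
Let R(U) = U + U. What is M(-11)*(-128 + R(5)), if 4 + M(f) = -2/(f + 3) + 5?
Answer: -295/2 ≈ -147.50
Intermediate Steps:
R(U) = 2*U
M(f) = 1 - 2/(3 + f) (M(f) = -4 + (-2/(f + 3) + 5) = -4 + (-2/(3 + f) + 5) = -4 + (5 - 2/(3 + f)) = 1 - 2/(3 + f))
M(-11)*(-128 + R(5)) = ((1 - 11)/(3 - 11))*(-128 + 2*5) = (-10/(-8))*(-128 + 10) = -⅛*(-10)*(-118) = (5/4)*(-118) = -295/2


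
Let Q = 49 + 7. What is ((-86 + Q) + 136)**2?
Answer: 11236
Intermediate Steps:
Q = 56
((-86 + Q) + 136)**2 = ((-86 + 56) + 136)**2 = (-30 + 136)**2 = 106**2 = 11236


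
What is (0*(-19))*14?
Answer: 0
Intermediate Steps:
(0*(-19))*14 = 0*14 = 0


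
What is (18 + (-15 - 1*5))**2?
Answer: 4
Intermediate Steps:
(18 + (-15 - 1*5))**2 = (18 + (-15 - 5))**2 = (18 - 20)**2 = (-2)**2 = 4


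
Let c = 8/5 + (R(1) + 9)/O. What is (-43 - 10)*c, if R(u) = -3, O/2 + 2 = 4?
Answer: -1643/10 ≈ -164.30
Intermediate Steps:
O = 4 (O = -4 + 2*4 = -4 + 8 = 4)
c = 31/10 (c = 8/5 + (-3 + 9)/4 = 8*(1/5) + 6*(1/4) = 8/5 + 3/2 = 31/10 ≈ 3.1000)
(-43 - 10)*c = (-43 - 10)*(31/10) = -53*31/10 = -1643/10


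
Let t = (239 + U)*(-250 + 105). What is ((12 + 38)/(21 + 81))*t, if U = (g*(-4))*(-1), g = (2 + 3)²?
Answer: -409625/17 ≈ -24096.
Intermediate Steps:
g = 25 (g = 5² = 25)
U = 100 (U = (25*(-4))*(-1) = -100*(-1) = 100)
t = -49155 (t = (239 + 100)*(-250 + 105) = 339*(-145) = -49155)
((12 + 38)/(21 + 81))*t = ((12 + 38)/(21 + 81))*(-49155) = (50/102)*(-49155) = (50*(1/102))*(-49155) = (25/51)*(-49155) = -409625/17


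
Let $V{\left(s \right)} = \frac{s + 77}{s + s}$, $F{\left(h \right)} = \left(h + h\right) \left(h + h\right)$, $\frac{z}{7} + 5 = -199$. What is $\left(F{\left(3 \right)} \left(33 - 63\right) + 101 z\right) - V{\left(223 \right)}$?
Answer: $- \frac{32403834}{223} \approx -1.4531 \cdot 10^{5}$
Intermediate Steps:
$z = -1428$ ($z = -35 + 7 \left(-199\right) = -35 - 1393 = -1428$)
$F{\left(h \right)} = 4 h^{2}$ ($F{\left(h \right)} = 2 h 2 h = 4 h^{2}$)
$V{\left(s \right)} = \frac{77 + s}{2 s}$
$\left(F{\left(3 \right)} \left(33 - 63\right) + 101 z\right) - V{\left(223 \right)} = \left(4 \cdot 3^{2} \left(33 - 63\right) + 101 \left(-1428\right)\right) - \frac{77 + 223}{2 \cdot 223} = \left(4 \cdot 9 \left(-30\right) - 144228\right) - \frac{1}{2} \cdot \frac{1}{223} \cdot 300 = \left(36 \left(-30\right) - 144228\right) - \frac{150}{223} = \left(-1080 - 144228\right) - \frac{150}{223} = -145308 - \frac{150}{223} = - \frac{32403834}{223}$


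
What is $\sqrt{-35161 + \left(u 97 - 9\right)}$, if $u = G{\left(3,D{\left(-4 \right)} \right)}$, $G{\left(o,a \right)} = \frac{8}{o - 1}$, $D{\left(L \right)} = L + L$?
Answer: $i \sqrt{34782} \approx 186.5 i$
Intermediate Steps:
$D{\left(L \right)} = 2 L$
$G{\left(o,a \right)} = \frac{8}{-1 + o}$
$u = 4$ ($u = \frac{8}{-1 + 3} = \frac{8}{2} = 8 \cdot \frac{1}{2} = 4$)
$\sqrt{-35161 + \left(u 97 - 9\right)} = \sqrt{-35161 + \left(4 \cdot 97 - 9\right)} = \sqrt{-35161 + \left(388 - 9\right)} = \sqrt{-35161 + 379} = \sqrt{-34782} = i \sqrt{34782}$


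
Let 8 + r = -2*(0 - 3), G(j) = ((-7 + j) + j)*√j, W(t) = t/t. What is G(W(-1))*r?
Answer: 10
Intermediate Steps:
W(t) = 1
G(j) = √j*(-7 + 2*j) (G(j) = (-7 + 2*j)*√j = √j*(-7 + 2*j))
r = -2 (r = -8 - 2*(0 - 3) = -8 - 2*(-3) = -8 + 6 = -2)
G(W(-1))*r = (√1*(-7 + 2*1))*(-2) = (1*(-7 + 2))*(-2) = (1*(-5))*(-2) = -5*(-2) = 10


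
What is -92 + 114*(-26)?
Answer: -3056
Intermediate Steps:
-92 + 114*(-26) = -92 - 2964 = -3056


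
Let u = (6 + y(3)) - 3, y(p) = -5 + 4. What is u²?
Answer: 4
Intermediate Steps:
y(p) = -1
u = 2 (u = (6 - 1) - 3 = 5 - 3 = 2)
u² = 2² = 4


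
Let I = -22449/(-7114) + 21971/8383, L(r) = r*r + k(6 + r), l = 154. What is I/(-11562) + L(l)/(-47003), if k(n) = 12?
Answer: -16377101015194015/32409465601326132 ≈ -0.50532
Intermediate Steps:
L(r) = 12 + r² (L(r) = r*r + 12 = r² + 12 = 12 + r²)
I = 344491661/59636662 (I = -22449*(-1/7114) + 21971*(1/8383) = 22449/7114 + 21971/8383 = 344491661/59636662 ≈ 5.7765)
I/(-11562) + L(l)/(-47003) = (344491661/59636662)/(-11562) + (12 + 154²)/(-47003) = (344491661/59636662)*(-1/11562) + (12 + 23716)*(-1/47003) = -344491661/689519086044 + 23728*(-1/47003) = -344491661/689519086044 - 23728/47003 = -16377101015194015/32409465601326132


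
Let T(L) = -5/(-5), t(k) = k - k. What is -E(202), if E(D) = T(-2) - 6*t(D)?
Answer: -1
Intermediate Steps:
t(k) = 0
T(L) = 1 (T(L) = -5*(-⅕) = 1)
E(D) = 1 (E(D) = 1 - 6*0 = 1 + 0 = 1)
-E(202) = -1*1 = -1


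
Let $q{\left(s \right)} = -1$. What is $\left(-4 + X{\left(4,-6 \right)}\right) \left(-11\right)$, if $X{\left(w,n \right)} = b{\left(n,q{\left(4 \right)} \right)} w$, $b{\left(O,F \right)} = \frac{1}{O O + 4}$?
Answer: $\frac{429}{10} \approx 42.9$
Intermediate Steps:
$b{\left(O,F \right)} = \frac{1}{4 + O^{2}}$ ($b{\left(O,F \right)} = \frac{1}{O^{2} + 4} = \frac{1}{4 + O^{2}}$)
$X{\left(w,n \right)} = \frac{w}{4 + n^{2}}$
$\left(-4 + X{\left(4,-6 \right)}\right) \left(-11\right) = \left(-4 + \frac{4}{4 + \left(-6\right)^{2}}\right) \left(-11\right) = \left(-4 + \frac{4}{4 + 36}\right) \left(-11\right) = \left(-4 + \frac{4}{40}\right) \left(-11\right) = \left(-4 + 4 \cdot \frac{1}{40}\right) \left(-11\right) = \left(-4 + \frac{1}{10}\right) \left(-11\right) = \left(- \frac{39}{10}\right) \left(-11\right) = \frac{429}{10}$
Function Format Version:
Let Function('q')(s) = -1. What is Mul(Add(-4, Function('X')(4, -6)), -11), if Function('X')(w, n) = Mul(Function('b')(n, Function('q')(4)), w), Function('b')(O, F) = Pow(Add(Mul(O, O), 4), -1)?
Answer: Rational(429, 10) ≈ 42.900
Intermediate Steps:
Function('b')(O, F) = Pow(Add(4, Pow(O, 2)), -1) (Function('b')(O, F) = Pow(Add(Pow(O, 2), 4), -1) = Pow(Add(4, Pow(O, 2)), -1))
Function('X')(w, n) = Mul(w, Pow(Add(4, Pow(n, 2)), -1)) (Function('X')(w, n) = Mul(Pow(Add(4, Pow(n, 2)), -1), w) = Mul(w, Pow(Add(4, Pow(n, 2)), -1)))
Mul(Add(-4, Function('X')(4, -6)), -11) = Mul(Add(-4, Mul(4, Pow(Add(4, Pow(-6, 2)), -1))), -11) = Mul(Add(-4, Mul(4, Pow(Add(4, 36), -1))), -11) = Mul(Add(-4, Mul(4, Pow(40, -1))), -11) = Mul(Add(-4, Mul(4, Rational(1, 40))), -11) = Mul(Add(-4, Rational(1, 10)), -11) = Mul(Rational(-39, 10), -11) = Rational(429, 10)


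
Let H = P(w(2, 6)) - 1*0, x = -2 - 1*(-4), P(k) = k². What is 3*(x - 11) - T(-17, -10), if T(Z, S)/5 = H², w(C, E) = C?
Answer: -107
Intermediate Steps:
x = 2 (x = -2 + 4 = 2)
H = 4 (H = 2² - 1*0 = 4 + 0 = 4)
T(Z, S) = 80 (T(Z, S) = 5*4² = 5*16 = 80)
3*(x - 11) - T(-17, -10) = 3*(2 - 11) - 1*80 = 3*(-9) - 80 = -27 - 80 = -107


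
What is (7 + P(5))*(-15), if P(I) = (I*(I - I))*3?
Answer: -105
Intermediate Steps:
P(I) = 0 (P(I) = (I*0)*3 = 0*3 = 0)
(7 + P(5))*(-15) = (7 + 0)*(-15) = 7*(-15) = -105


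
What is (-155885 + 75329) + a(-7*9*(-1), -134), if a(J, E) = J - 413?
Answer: -80906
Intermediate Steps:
a(J, E) = -413 + J
(-155885 + 75329) + a(-7*9*(-1), -134) = (-155885 + 75329) + (-413 - 7*9*(-1)) = -80556 + (-413 - 63*(-1)) = -80556 + (-413 + 63) = -80556 - 350 = -80906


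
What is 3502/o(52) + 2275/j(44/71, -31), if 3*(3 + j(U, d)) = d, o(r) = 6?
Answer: 9913/24 ≈ 413.04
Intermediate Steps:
j(U, d) = -3 + d/3
3502/o(52) + 2275/j(44/71, -31) = 3502/6 + 2275/(-3 + (1/3)*(-31)) = 3502*(1/6) + 2275/(-3 - 31/3) = 1751/3 + 2275/(-40/3) = 1751/3 + 2275*(-3/40) = 1751/3 - 1365/8 = 9913/24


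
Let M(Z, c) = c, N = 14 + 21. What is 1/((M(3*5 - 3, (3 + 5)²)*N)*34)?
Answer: 1/76160 ≈ 1.3130e-5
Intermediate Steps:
N = 35
1/((M(3*5 - 3, (3 + 5)²)*N)*34) = 1/(((3 + 5)²*35)*34) = 1/((8²*35)*34) = 1/((64*35)*34) = 1/(2240*34) = 1/76160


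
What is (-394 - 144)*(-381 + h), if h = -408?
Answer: 424482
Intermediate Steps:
(-394 - 144)*(-381 + h) = (-394 - 144)*(-381 - 408) = -538*(-789) = 424482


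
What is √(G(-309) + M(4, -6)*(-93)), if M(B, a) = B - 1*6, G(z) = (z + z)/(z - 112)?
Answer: 2*√8306751/421 ≈ 13.692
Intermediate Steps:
G(z) = 2*z/(-112 + z) (G(z) = (2*z)/(-112 + z) = 2*z/(-112 + z))
M(B, a) = -6 + B (M(B, a) = B - 6 = -6 + B)
√(G(-309) + M(4, -6)*(-93)) = √(2*(-309)/(-112 - 309) + (-6 + 4)*(-93)) = √(2*(-309)/(-421) - 2*(-93)) = √(2*(-309)*(-1/421) + 186) = √(618/421 + 186) = √(78924/421) = 2*√8306751/421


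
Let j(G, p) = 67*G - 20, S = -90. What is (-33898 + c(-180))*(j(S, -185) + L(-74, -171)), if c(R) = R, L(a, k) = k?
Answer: 211999238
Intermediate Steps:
j(G, p) = -20 + 67*G
(-33898 + c(-180))*(j(S, -185) + L(-74, -171)) = (-33898 - 180)*((-20 + 67*(-90)) - 171) = -34078*((-20 - 6030) - 171) = -34078*(-6050 - 171) = -34078*(-6221) = 211999238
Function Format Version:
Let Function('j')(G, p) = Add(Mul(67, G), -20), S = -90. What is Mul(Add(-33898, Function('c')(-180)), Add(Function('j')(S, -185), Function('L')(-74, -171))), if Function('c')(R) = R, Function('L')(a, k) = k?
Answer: 211999238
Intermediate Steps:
Function('j')(G, p) = Add(-20, Mul(67, G))
Mul(Add(-33898, Function('c')(-180)), Add(Function('j')(S, -185), Function('L')(-74, -171))) = Mul(Add(-33898, -180), Add(Add(-20, Mul(67, -90)), -171)) = Mul(-34078, Add(Add(-20, -6030), -171)) = Mul(-34078, Add(-6050, -171)) = Mul(-34078, -6221) = 211999238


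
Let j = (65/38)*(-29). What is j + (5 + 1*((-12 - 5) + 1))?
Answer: -2303/38 ≈ -60.605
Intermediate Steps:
j = -1885/38 (j = (65*(1/38))*(-29) = (65/38)*(-29) = -1885/38 ≈ -49.605)
j + (5 + 1*((-12 - 5) + 1)) = -1885/38 + (5 + 1*((-12 - 5) + 1)) = -1885/38 + (5 + 1*(-17 + 1)) = -1885/38 + (5 + 1*(-16)) = -1885/38 + (5 - 16) = -1885/38 - 11 = -2303/38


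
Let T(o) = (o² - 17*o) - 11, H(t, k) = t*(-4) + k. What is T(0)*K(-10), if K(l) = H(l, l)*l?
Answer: 3300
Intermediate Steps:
H(t, k) = k - 4*t (H(t, k) = -4*t + k = k - 4*t)
T(o) = -11 + o² - 17*o
K(l) = -3*l² (K(l) = (l - 4*l)*l = (-3*l)*l = -3*l²)
T(0)*K(-10) = (-11 + 0² - 17*0)*(-3*(-10)²) = (-11 + 0 + 0)*(-3*100) = -11*(-300) = 3300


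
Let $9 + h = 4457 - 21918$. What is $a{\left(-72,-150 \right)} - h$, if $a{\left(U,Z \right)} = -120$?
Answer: $17350$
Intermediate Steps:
$h = -17470$ ($h = -9 + \left(4457 - 21918\right) = -9 - 17461 = -17470$)
$a{\left(-72,-150 \right)} - h = -120 - -17470 = -120 + 17470 = 17350$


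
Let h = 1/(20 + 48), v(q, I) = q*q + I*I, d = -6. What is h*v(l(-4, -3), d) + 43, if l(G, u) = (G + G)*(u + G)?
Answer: 1524/17 ≈ 89.647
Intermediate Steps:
l(G, u) = 2*G*(G + u) (l(G, u) = (2*G)*(G + u) = 2*G*(G + u))
v(q, I) = I**2 + q**2 (v(q, I) = q**2 + I**2 = I**2 + q**2)
h = 1/68 ≈ 0.014706
h*v(l(-4, -3), d) + 43 = ((-6)**2 + (2*(-4)*(-4 - 3))**2)/68 + 43 = (36 + (2*(-4)*(-7))**2)/68 + 43 = (36 + 56**2)/68 + 43 = (36 + 3136)/68 + 43 = (1/68)*3172 + 43 = 793/17 + 43 = 1524/17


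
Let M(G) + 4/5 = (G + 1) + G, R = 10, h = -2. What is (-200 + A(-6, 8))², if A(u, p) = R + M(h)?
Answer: 938961/25 ≈ 37558.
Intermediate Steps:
M(G) = ⅕ + 2*G (M(G) = -⅘ + ((G + 1) + G) = -⅘ + ((1 + G) + G) = -⅘ + (1 + 2*G) = ⅕ + 2*G)
A(u, p) = 31/5 (A(u, p) = 10 + (⅕ + 2*(-2)) = 10 + (⅕ - 4) = 10 - 19/5 = 31/5)
(-200 + A(-6, 8))² = (-200 + 31/5)² = (-969/5)² = 938961/25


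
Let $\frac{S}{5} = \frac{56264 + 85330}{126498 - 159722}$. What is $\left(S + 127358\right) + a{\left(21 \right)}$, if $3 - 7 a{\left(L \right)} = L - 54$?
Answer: $\frac{14807817809}{116284} \approx 1.2734 \cdot 10^{5}$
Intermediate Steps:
$a{\left(L \right)} = \frac{57}{7} - \frac{L}{7}$ ($a{\left(L \right)} = \frac{3}{7} - \frac{L - 54}{7} = \frac{3}{7} - \frac{-54 + L}{7} = \frac{3}{7} - \left(- \frac{54}{7} + \frac{L}{7}\right) = \frac{57}{7} - \frac{L}{7}$)
$S = - \frac{353985}{16612}$ ($S = 5 \frac{56264 + 85330}{126498 - 159722} = 5 \frac{141594}{-33224} = 5 \cdot 141594 \left(- \frac{1}{33224}\right) = 5 \left(- \frac{70797}{16612}\right) = - \frac{353985}{16612} \approx -21.309$)
$\left(S + 127358\right) + a{\left(21 \right)} = \left(- \frac{353985}{16612} + 127358\right) + \left(\frac{57}{7} - 3\right) = \frac{2115317111}{16612} + \left(\frac{57}{7} - 3\right) = \frac{2115317111}{16612} + \frac{36}{7} = \frac{14807817809}{116284}$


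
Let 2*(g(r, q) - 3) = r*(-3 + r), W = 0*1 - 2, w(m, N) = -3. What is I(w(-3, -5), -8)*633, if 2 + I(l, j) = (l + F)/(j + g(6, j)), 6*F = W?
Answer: -3587/2 ≈ -1793.5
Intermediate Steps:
W = -2 (W = 0 - 2 = -2)
g(r, q) = 3 + r*(-3 + r)/2 (g(r, q) = 3 + (r*(-3 + r))/2 = 3 + r*(-3 + r)/2)
F = -⅓ (F = (⅙)*(-2) = -⅓ ≈ -0.33333)
I(l, j) = -2 + (-⅓ + l)/(12 + j) (I(l, j) = -2 + (l - ⅓)/(j + (3 + (½)*6² - 3/2*6)) = -2 + (-⅓ + l)/(j + (3 + (½)*36 - 9)) = -2 + (-⅓ + l)/(j + (3 + 18 - 9)) = -2 + (-⅓ + l)/(j + 12) = -2 + (-⅓ + l)/(12 + j))
I(w(-3, -5), -8)*633 = ((-73/3 - 3 - 2*(-8))/(12 - 8))*633 = ((-73/3 - 3 + 16)/4)*633 = ((¼)*(-34/3))*633 = -17/6*633 = -3587/2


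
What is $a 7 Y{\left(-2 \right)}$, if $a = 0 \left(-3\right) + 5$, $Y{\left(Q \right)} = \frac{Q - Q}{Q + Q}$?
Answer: $0$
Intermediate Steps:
$Y{\left(Q \right)} = 0$ ($Y{\left(Q \right)} = \frac{0}{2 Q} = 0 \frac{1}{2 Q} = 0$)
$a = 5$ ($a = 0 + 5 = 5$)
$a 7 Y{\left(-2 \right)} = 5 \cdot 7 \cdot 0 = 35 \cdot 0 = 0$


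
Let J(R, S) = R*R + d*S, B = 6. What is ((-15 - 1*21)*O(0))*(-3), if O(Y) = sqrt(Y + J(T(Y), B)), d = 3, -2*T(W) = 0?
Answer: 324*sqrt(2) ≈ 458.21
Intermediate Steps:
T(W) = 0 (T(W) = -1/2*0 = 0)
J(R, S) = R**2 + 3*S (J(R, S) = R*R + 3*S = R**2 + 3*S)
O(Y) = sqrt(18 + Y) (O(Y) = sqrt(Y + (0**2 + 3*6)) = sqrt(Y + (0 + 18)) = sqrt(Y + 18) = sqrt(18 + Y))
((-15 - 1*21)*O(0))*(-3) = ((-15 - 1*21)*sqrt(18 + 0))*(-3) = ((-15 - 21)*sqrt(18))*(-3) = -108*sqrt(2)*(-3) = 324*sqrt(2)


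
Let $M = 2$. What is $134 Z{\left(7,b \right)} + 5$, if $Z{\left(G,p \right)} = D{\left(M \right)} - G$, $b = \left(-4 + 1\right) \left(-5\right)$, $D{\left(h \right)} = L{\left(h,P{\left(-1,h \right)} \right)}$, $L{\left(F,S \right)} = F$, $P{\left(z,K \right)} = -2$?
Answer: $-665$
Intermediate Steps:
$D{\left(h \right)} = h$
$b = 15$ ($b = \left(-3\right) \left(-5\right) = 15$)
$Z{\left(G,p \right)} = 2 - G$
$134 Z{\left(7,b \right)} + 5 = 134 \left(2 - 7\right) + 5 = 134 \left(-5\right) + 5 = -670 + 5 = -665$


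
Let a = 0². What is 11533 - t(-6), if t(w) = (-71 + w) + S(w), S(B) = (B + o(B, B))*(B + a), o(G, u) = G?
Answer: 11538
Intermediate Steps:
a = 0
S(B) = 2*B² (S(B) = (B + B)*(B + 0) = (2*B)*B = 2*B²)
t(w) = -71 + w + 2*w² (t(w) = (-71 + w) + 2*w² = -71 + w + 2*w²)
11533 - t(-6) = 11533 - (-71 - 6 + 2*(-6)²) = 11533 - (-71 - 6 + 2*36) = 11533 - (-71 - 6 + 72) = 11533 - 1*(-5) = 11533 + 5 = 11538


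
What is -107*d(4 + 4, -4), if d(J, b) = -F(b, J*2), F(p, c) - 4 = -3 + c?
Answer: 1819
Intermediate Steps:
F(p, c) = 1 + c (F(p, c) = 4 + (-3 + c) = 1 + c)
d(J, b) = -1 - 2*J (d(J, b) = -(1 + J*2) = -(1 + 2*J) = -1 - 2*J)
-107*d(4 + 4, -4) = -107*(-1 - 2*(4 + 4)) = -107*(-1 - 2*8) = -107*(-1 - 16) = -107*(-17) = 1819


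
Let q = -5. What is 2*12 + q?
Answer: 19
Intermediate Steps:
2*12 + q = 2*12 - 5 = 24 - 5 = 19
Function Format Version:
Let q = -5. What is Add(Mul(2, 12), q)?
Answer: 19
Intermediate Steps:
Add(Mul(2, 12), q) = Add(Mul(2, 12), -5) = Add(24, -5) = 19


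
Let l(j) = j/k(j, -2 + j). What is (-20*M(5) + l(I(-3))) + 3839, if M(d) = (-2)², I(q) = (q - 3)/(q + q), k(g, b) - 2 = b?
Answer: 3760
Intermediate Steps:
k(g, b) = 2 + b
I(q) = (-3 + q)/(2*q) (I(q) = (-3 + q)/((2*q)) = (-3 + q)*(1/(2*q)) = (-3 + q)/(2*q))
l(j) = 1 (l(j) = j/(2 + (-2 + j)) = j/j = 1)
M(d) = 4
(-20*M(5) + l(I(-3))) + 3839 = (-20*4 + 1) + 3839 = (-80 + 1) + 3839 = -79 + 3839 = 3760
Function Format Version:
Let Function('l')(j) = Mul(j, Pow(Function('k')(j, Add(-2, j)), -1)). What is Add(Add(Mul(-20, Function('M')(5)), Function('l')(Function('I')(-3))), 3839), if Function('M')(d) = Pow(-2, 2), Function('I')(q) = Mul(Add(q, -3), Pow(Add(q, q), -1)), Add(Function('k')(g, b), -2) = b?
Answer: 3760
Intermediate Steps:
Function('k')(g, b) = Add(2, b)
Function('I')(q) = Mul(Rational(1, 2), Pow(q, -1), Add(-3, q)) (Function('I')(q) = Mul(Add(-3, q), Pow(Mul(2, q), -1)) = Mul(Add(-3, q), Mul(Rational(1, 2), Pow(q, -1))) = Mul(Rational(1, 2), Pow(q, -1), Add(-3, q)))
Function('l')(j) = 1 (Function('l')(j) = Mul(j, Pow(Add(2, Add(-2, j)), -1)) = Mul(j, Pow(j, -1)) = 1)
Function('M')(d) = 4
Add(Add(Mul(-20, Function('M')(5)), Function('l')(Function('I')(-3))), 3839) = Add(Add(Mul(-20, 4), 1), 3839) = Add(Add(-80, 1), 3839) = Add(-79, 3839) = 3760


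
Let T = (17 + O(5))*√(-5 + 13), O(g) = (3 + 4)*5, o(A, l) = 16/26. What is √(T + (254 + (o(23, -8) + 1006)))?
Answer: 2*√(53261 + 4394*√2)/13 ≈ 37.519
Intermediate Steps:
o(A, l) = 8/13 (o(A, l) = 16*(1/26) = 8/13)
O(g) = 35 (O(g) = 7*5 = 35)
T = 104*√2 (T = (17 + 35)*√(-5 + 13) = 52*√8 = 52*(2*√2) = 104*√2 ≈ 147.08)
√(T + (254 + (o(23, -8) + 1006))) = √(104*√2 + (254 + (8/13 + 1006))) = √(104*√2 + (254 + 13086/13)) = √(104*√2 + 16388/13) = √(16388/13 + 104*√2)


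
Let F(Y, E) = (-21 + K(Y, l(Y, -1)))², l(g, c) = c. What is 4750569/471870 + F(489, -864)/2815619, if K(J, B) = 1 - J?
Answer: 1499782765409/147622904170 ≈ 10.160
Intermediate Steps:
F(Y, E) = (-20 - Y)² (F(Y, E) = (-21 + (1 - Y))² = (-20 - Y)²)
4750569/471870 + F(489, -864)/2815619 = 4750569/471870 + (20 + 489)²/2815619 = 4750569*(1/471870) + 509²*(1/2815619) = 527841/52430 + 259081*(1/2815619) = 527841/52430 + 259081/2815619 = 1499782765409/147622904170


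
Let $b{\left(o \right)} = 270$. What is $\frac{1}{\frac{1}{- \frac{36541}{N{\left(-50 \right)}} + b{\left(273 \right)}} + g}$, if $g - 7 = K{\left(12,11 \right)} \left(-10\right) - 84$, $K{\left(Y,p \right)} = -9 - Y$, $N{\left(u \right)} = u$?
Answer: $\frac{50041}{6655503} \approx 0.0075187$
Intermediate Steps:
$g = 133$ ($g = 7 - \left(84 - \left(-9 - 12\right) \left(-10\right)\right) = 7 - -126 = 7 + \left(210 - 84\right) = 7 + 126 = 133$)
$\frac{1}{\frac{1}{- \frac{36541}{N{\left(-50 \right)}} + b{\left(273 \right)}} + g} = \frac{1}{\frac{1}{- \frac{36541}{-50} + 270} + 133} = \frac{1}{\frac{1}{\left(-36541\right) \left(- \frac{1}{50}\right) + 270} + 133} = \frac{1}{\frac{1}{\frac{36541}{50} + 270} + 133} = \frac{1}{\frac{1}{\frac{50041}{50}} + 133} = \frac{1}{\frac{50}{50041} + 133} = \frac{1}{\frac{6655503}{50041}} = \frac{50041}{6655503}$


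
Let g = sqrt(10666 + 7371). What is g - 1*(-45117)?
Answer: 45117 + sqrt(18037) ≈ 45251.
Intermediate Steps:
g = sqrt(18037) ≈ 134.30
g - 1*(-45117) = sqrt(18037) - 1*(-45117) = sqrt(18037) + 45117 = 45117 + sqrt(18037)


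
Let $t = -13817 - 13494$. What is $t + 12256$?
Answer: $-15055$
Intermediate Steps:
$t = -27311$ ($t = -13817 - 13494 = -27311$)
$t + 12256 = -27311 + 12256 = -15055$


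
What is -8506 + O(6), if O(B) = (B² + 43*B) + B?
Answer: -8206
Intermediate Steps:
O(B) = B² + 44*B
-8506 + O(6) = -8506 + 6*(44 + 6) = -8506 + 6*50 = -8506 + 300 = -8206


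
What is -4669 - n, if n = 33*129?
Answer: -8926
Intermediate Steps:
n = 4257
-4669 - n = -4669 - 1*4257 = -4669 - 4257 = -8926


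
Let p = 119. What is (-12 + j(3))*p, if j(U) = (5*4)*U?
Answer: 5712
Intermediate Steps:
j(U) = 20*U
(-12 + j(3))*p = (-12 + 20*3)*119 = (-12 + 60)*119 = 48*119 = 5712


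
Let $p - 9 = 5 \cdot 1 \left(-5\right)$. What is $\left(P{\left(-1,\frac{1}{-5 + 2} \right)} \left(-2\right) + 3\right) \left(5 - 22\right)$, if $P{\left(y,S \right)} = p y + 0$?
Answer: $493$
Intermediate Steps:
$p = -16$ ($p = 9 + 5 \cdot 1 \left(-5\right) = 9 + 5 \left(-5\right) = 9 - 25 = -16$)
$P{\left(y,S \right)} = - 16 y$ ($P{\left(y,S \right)} = - 16 y + 0 = - 16 y$)
$\left(P{\left(-1,\frac{1}{-5 + 2} \right)} \left(-2\right) + 3\right) \left(5 - 22\right) = \left(\left(-16\right) \left(-1\right) \left(-2\right) + 3\right) \left(5 - 22\right) = \left(16 \left(-2\right) + 3\right) \left(-17\right) = \left(-32 + 3\right) \left(-17\right) = \left(-29\right) \left(-17\right) = 493$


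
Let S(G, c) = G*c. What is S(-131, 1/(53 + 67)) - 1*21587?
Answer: -2590571/120 ≈ -21588.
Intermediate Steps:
S(-131, 1/(53 + 67)) - 1*21587 = -131/(53 + 67) - 1*21587 = -131/120 - 21587 = -2590571/120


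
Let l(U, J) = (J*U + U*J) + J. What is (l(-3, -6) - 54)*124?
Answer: -2976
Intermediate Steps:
l(U, J) = J + 2*J*U (l(U, J) = (J*U + J*U) + J = 2*J*U + J = J + 2*J*U)
(l(-3, -6) - 54)*124 = (-6*(1 + 2*(-3)) - 54)*124 = (-6*(1 - 6) - 54)*124 = (-6*(-5) - 54)*124 = (30 - 54)*124 = -24*124 = -2976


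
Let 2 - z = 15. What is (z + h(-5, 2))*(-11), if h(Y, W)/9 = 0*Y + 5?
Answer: -352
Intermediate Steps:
z = -13 (z = 2 - 1*15 = 2 - 15 = -13)
h(Y, W) = 45 (h(Y, W) = 9*(0*Y + 5) = 9*(0 + 5) = 9*5 = 45)
(z + h(-5, 2))*(-11) = (-13 + 45)*(-11) = 32*(-11) = -352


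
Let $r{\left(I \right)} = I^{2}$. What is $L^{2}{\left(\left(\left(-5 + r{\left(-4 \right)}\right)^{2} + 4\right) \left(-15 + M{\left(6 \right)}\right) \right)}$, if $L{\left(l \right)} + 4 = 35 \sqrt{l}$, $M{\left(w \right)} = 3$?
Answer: $-1837484 - 2800 i \sqrt{15} \approx -1.8375 \cdot 10^{6} - 10844.0 i$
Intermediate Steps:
$L{\left(l \right)} = -4 + 35 \sqrt{l}$
$L^{2}{\left(\left(\left(-5 + r{\left(-4 \right)}\right)^{2} + 4\right) \left(-15 + M{\left(6 \right)}\right) \right)} = \left(-4 + 35 \sqrt{\left(\left(-5 + \left(-4\right)^{2}\right)^{2} + 4\right) \left(-15 + 3\right)}\right)^{2} = \left(-4 + 35 \sqrt{\left(\left(-5 + 16\right)^{2} + 4\right) \left(-12\right)}\right)^{2} = \left(-4 + 35 \sqrt{\left(11^{2} + 4\right) \left(-12\right)}\right)^{2} = \left(-4 + 35 \sqrt{\left(121 + 4\right) \left(-12\right)}\right)^{2} = \left(-4 + 35 \sqrt{125 \left(-12\right)}\right)^{2} = \left(-4 + 35 \sqrt{-1500}\right)^{2} = \left(-4 + 35 \cdot 10 i \sqrt{15}\right)^{2} = \left(-4 + 350 i \sqrt{15}\right)^{2}$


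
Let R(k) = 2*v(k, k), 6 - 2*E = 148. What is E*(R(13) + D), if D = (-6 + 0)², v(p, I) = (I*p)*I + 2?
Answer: -314814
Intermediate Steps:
E = -71 (E = 3 - ½*148 = 3 - 74 = -71)
v(p, I) = 2 + p*I² (v(p, I) = p*I² + 2 = 2 + p*I²)
R(k) = 4 + 2*k³ (R(k) = 2*(2 + k*k²) = 2*(2 + k³) = 4 + 2*k³)
D = 36 (D = (-6)² = 36)
E*(R(13) + D) = -71*((4 + 2*13³) + 36) = -71*((4 + 2*2197) + 36) = -71*((4 + 4394) + 36) = -71*(4398 + 36) = -71*4434 = -314814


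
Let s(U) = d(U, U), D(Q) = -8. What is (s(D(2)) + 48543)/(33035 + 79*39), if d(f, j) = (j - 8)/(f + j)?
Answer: 12136/9029 ≈ 1.3441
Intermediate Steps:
d(f, j) = (-8 + j)/(f + j)
s(U) = (-8 + U)/(2*U) (s(U) = (-8 + U)/(U + U) = (-8 + U)/((2*U)) = (1/(2*U))*(-8 + U) = (-8 + U)/(2*U))
(s(D(2)) + 48543)/(33035 + 79*39) = ((1/2)*(-8 - 8)/(-8) + 48543)/(33035 + 79*39) = ((1/2)*(-1/8)*(-16) + 48543)/(33035 + 3081) = (1 + 48543)/36116 = 48544*(1/36116) = 12136/9029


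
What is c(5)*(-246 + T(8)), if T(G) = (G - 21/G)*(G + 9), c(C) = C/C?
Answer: -1237/8 ≈ -154.63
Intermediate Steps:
c(C) = 1
T(G) = (9 + G)*(G - 21/G) (T(G) = (G - 21/G)*(9 + G) = (9 + G)*(G - 21/G))
c(5)*(-246 + T(8)) = 1*(-246 + (-21 + 8² - 189/8 + 9*8)) = 1*(-246 + (-21 + 64 - 189*⅛ + 72)) = 1*(-246 + (-21 + 64 - 189/8 + 72)) = 1*(-246 + 731/8) = 1*(-1237/8) = -1237/8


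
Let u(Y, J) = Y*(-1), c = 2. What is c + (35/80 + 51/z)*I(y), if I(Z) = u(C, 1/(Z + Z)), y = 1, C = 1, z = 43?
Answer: 259/688 ≈ 0.37645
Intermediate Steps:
u(Y, J) = -Y
I(Z) = -1 (I(Z) = -1*1 = -1)
c + (35/80 + 51/z)*I(y) = 2 + (35/80 + 51/43)*(-1) = 2 + (35*(1/80) + 51*(1/43))*(-1) = 2 + (7/16 + 51/43)*(-1) = 2 + (1117/688)*(-1) = 2 - 1117/688 = 259/688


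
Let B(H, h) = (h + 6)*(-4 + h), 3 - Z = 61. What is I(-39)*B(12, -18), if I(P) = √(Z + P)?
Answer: 264*I*√97 ≈ 2600.1*I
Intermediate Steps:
Z = -58 (Z = 3 - 1*61 = 3 - 61 = -58)
B(H, h) = (-4 + h)*(6 + h) (B(H, h) = (6 + h)*(-4 + h) = (-4 + h)*(6 + h))
I(P) = √(-58 + P)
I(-39)*B(12, -18) = √(-58 - 39)*(-24 + (-18)² + 2*(-18)) = √(-97)*(-24 + 324 - 36) = (I*√97)*264 = 264*I*√97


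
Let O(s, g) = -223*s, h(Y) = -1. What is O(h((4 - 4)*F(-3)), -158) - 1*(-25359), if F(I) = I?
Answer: 25582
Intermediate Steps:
O(h((4 - 4)*F(-3)), -158) - 1*(-25359) = -223*(-1) - 1*(-25359) = 223 + 25359 = 25582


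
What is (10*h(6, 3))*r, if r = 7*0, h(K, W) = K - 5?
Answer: 0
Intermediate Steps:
h(K, W) = -5 + K
r = 0
(10*h(6, 3))*r = (10*(-5 + 6))*0 = (10*1)*0 = 10*0 = 0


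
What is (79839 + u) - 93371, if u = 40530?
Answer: 26998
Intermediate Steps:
(79839 + u) - 93371 = (79839 + 40530) - 93371 = 120369 - 93371 = 26998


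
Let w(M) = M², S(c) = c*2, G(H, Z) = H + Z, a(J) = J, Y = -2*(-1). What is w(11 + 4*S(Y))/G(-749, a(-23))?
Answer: -729/772 ≈ -0.94430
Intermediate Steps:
Y = 2
S(c) = 2*c
w(11 + 4*S(Y))/G(-749, a(-23)) = (11 + 4*(2*2))²/(-749 - 23) = (11 + 4*4)²/(-772) = (11 + 16)²*(-1/772) = 27²*(-1/772) = 729*(-1/772) = -729/772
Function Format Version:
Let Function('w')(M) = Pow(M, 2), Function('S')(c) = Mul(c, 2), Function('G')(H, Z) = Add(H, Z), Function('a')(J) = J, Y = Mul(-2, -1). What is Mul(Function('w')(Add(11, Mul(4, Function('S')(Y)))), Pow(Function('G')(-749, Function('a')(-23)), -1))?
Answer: Rational(-729, 772) ≈ -0.94430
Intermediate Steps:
Y = 2
Function('S')(c) = Mul(2, c)
Mul(Function('w')(Add(11, Mul(4, Function('S')(Y)))), Pow(Function('G')(-749, Function('a')(-23)), -1)) = Mul(Pow(Add(11, Mul(4, Mul(2, 2))), 2), Pow(Add(-749, -23), -1)) = Mul(Pow(Add(11, Mul(4, 4)), 2), Pow(-772, -1)) = Mul(Pow(Add(11, 16), 2), Rational(-1, 772)) = Mul(Pow(27, 2), Rational(-1, 772)) = Mul(729, Rational(-1, 772)) = Rational(-729, 772)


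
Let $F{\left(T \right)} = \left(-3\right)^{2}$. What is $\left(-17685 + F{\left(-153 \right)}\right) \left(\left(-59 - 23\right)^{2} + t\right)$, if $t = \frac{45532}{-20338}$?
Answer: $- \frac{1208218056840}{10169} \approx -1.1881 \cdot 10^{8}$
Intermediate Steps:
$t = - \frac{22766}{10169}$ ($t = 45532 \left(- \frac{1}{20338}\right) = - \frac{22766}{10169} \approx -2.2388$)
$F{\left(T \right)} = 9$
$\left(-17685 + F{\left(-153 \right)}\right) \left(\left(-59 - 23\right)^{2} + t\right) = \left(-17685 + 9\right) \left(\left(-59 - 23\right)^{2} - \frac{22766}{10169}\right) = - 17676 \left(\left(-82\right)^{2} - \frac{22766}{10169}\right) = - 17676 \left(6724 - \frac{22766}{10169}\right) = \left(-17676\right) \frac{68353590}{10169} = - \frac{1208218056840}{10169}$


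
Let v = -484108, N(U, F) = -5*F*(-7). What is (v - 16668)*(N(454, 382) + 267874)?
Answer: -140840245344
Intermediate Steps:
N(U, F) = 35*F
(v - 16668)*(N(454, 382) + 267874) = (-484108 - 16668)*(35*382 + 267874) = -500776*(13370 + 267874) = -500776*281244 = -140840245344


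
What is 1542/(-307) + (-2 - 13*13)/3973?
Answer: -6178863/1219711 ≈ -5.0658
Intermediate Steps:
1542/(-307) + (-2 - 13*13)/3973 = 1542*(-1/307) + (-2 - 169)*(1/3973) = -1542/307 - 171*1/3973 = -1542/307 - 171/3973 = -6178863/1219711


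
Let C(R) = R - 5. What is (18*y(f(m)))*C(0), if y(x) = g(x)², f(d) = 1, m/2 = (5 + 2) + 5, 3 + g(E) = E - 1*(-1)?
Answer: -90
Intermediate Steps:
g(E) = -2 + E (g(E) = -3 + (E - 1*(-1)) = -3 + (E + 1) = -3 + (1 + E) = -2 + E)
m = 24 (m = 2*((5 + 2) + 5) = 2*(7 + 5) = 2*12 = 24)
y(x) = (-2 + x)²
C(R) = -5 + R
(18*y(f(m)))*C(0) = (18*(-2 + 1)²)*(-5 + 0) = (18*(-1)²)*(-5) = (18*1)*(-5) = 18*(-5) = -90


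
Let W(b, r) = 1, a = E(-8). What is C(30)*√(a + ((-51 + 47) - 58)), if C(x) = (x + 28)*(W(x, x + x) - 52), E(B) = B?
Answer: -2958*I*√70 ≈ -24748.0*I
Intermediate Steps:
a = -8
C(x) = -1428 - 51*x (C(x) = (x + 28)*(1 - 52) = (28 + x)*(-51) = -1428 - 51*x)
C(30)*√(a + ((-51 + 47) - 58)) = (-1428 - 51*30)*√(-8 + ((-51 + 47) - 58)) = (-1428 - 1530)*√(-8 + (-4 - 58)) = -2958*√(-8 - 62) = -2958*I*√70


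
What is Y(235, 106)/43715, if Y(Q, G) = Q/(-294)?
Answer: -47/2570442 ≈ -1.8285e-5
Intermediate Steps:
Y(Q, G) = -Q/294 (Y(Q, G) = Q*(-1/294) = -Q/294)
Y(235, 106)/43715 = -1/294*235/43715 = -235/294*1/43715 = -47/2570442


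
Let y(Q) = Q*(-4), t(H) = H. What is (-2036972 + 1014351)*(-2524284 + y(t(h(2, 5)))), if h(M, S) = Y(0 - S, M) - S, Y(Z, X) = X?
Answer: 2581373556912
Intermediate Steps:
h(M, S) = M - S
y(Q) = -4*Q
(-2036972 + 1014351)*(-2524284 + y(t(h(2, 5)))) = (-2036972 + 1014351)*(-2524284 - 4*(2 - 1*5)) = -1022621*(-2524284 - 4*(2 - 5)) = -1022621*(-2524284 - 4*(-3)) = -1022621*(-2524284 + 12) = -1022621*(-2524272) = 2581373556912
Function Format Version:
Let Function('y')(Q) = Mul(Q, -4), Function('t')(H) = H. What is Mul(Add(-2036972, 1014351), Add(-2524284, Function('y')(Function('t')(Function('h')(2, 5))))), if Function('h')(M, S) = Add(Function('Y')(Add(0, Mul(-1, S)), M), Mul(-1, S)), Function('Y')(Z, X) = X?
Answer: 2581373556912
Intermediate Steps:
Function('h')(M, S) = Add(M, Mul(-1, S))
Function('y')(Q) = Mul(-4, Q)
Mul(Add(-2036972, 1014351), Add(-2524284, Function('y')(Function('t')(Function('h')(2, 5))))) = Mul(Add(-2036972, 1014351), Add(-2524284, Mul(-4, Add(2, Mul(-1, 5))))) = Mul(-1022621, Add(-2524284, Mul(-4, Add(2, -5)))) = Mul(-1022621, Add(-2524284, Mul(-4, -3))) = Mul(-1022621, Add(-2524284, 12)) = Mul(-1022621, -2524272) = 2581373556912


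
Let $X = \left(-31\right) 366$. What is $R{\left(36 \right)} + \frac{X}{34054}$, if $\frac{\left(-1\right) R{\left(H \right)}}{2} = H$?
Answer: $- \frac{1231617}{17027} \approx -72.333$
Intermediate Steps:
$X = -11346$
$R{\left(H \right)} = - 2 H$
$R{\left(36 \right)} + \frac{X}{34054} = \left(-2\right) 36 - \frac{11346}{34054} = -72 - \frac{5673}{17027} = - \frac{1231617}{17027}$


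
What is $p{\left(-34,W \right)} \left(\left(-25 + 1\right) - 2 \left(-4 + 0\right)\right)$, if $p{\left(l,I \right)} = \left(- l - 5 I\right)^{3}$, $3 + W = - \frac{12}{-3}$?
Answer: $-390224$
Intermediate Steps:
$W = 1$ ($W = -3 - \frac{12}{-3} = -3 - -4 = -3 + 4 = 1$)
$p{\left(-34,W \right)} \left(\left(-25 + 1\right) - 2 \left(-4 + 0\right)\right) = - \left(-34 + 5 \cdot 1\right)^{3} \left(\left(-25 + 1\right) - 2 \left(-4 + 0\right)\right) = - \left(-34 + 5\right)^{3} \left(-24 - -8\right) = - \left(-29\right)^{3} \left(-24 + 8\right) = \left(-1\right) \left(-24389\right) \left(-16\right) = 24389 \left(-16\right) = -390224$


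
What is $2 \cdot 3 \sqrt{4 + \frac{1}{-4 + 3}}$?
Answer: $6 \sqrt{3} \approx 10.392$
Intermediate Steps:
$2 \cdot 3 \sqrt{4 + \frac{1}{-4 + 3}} = 6 \sqrt{4 + \frac{1}{-1}} = 6 \sqrt{4 - 1} = 6 \sqrt{3}$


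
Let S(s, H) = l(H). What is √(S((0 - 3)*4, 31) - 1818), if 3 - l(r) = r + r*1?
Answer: I*√1877 ≈ 43.324*I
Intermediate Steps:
l(r) = 3 - 2*r (l(r) = 3 - (r + r*1) = 3 - (r + r) = 3 - 2*r)
S(s, H) = 3 - 2*H
√(S((0 - 3)*4, 31) - 1818) = √((3 - 2*31) - 1818) = √((3 - 62) - 1818) = √(-59 - 1818) = √(-1877) = I*√1877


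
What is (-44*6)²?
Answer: 69696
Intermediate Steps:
(-44*6)² = (-264)² = 69696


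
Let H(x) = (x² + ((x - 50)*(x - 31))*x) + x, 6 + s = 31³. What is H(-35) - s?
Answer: -224945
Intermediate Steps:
s = 29785 (s = -6 + 31³ = -6 + 29791 = 29785)
H(x) = x + x² + x*(-50 + x)*(-31 + x) (H(x) = (x² + ((-50 + x)*(-31 + x))*x) + x = (x² + x*(-50 + x)*(-31 + x)) + x = x + x² + x*(-50 + x)*(-31 + x))
H(-35) - s = -35*(1551 + (-35)² - 80*(-35)) - 1*29785 = -35*(1551 + 1225 + 2800) - 29785 = -35*5576 - 29785 = -195160 - 29785 = -224945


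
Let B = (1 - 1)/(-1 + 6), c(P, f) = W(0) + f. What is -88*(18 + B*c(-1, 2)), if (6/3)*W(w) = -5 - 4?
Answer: -1584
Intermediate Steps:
W(w) = -9/2 (W(w) = (-5 - 4)/2 = (½)*(-9) = -9/2)
c(P, f) = -9/2 + f
B = 0 (B = 0/5 = 0*(⅕) = 0)
-88*(18 + B*c(-1, 2)) = -88*(18 + 0*(-9/2 + 2)) = -88*(18 + 0*(-5/2)) = -88*(18 + 0) = -88*18 = -1584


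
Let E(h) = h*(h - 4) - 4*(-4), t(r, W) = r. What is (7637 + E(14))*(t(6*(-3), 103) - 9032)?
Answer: -70526650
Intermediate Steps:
E(h) = 16 + h*(-4 + h) (E(h) = h*(-4 + h) + 16 = 16 + h*(-4 + h))
(7637 + E(14))*(t(6*(-3), 103) - 9032) = (7637 + (16 + 14**2 - 4*14))*(6*(-3) - 9032) = (7637 + (16 + 196 - 56))*(-18 - 9032) = (7637 + 156)*(-9050) = 7793*(-9050) = -70526650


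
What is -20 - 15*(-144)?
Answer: 2140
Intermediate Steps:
-20 - 15*(-144) = -20 + 2160 = 2140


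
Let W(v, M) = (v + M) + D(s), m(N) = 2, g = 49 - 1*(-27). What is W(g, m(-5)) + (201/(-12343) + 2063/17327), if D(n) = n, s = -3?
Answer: 16062017957/213867161 ≈ 75.103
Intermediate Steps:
g = 76 (g = 49 + 27 = 76)
W(v, M) = -3 + M + v (W(v, M) = (v + M) - 3 = (M + v) - 3 = -3 + M + v)
W(g, m(-5)) + (201/(-12343) + 2063/17327) = (-3 + 2 + 76) + (201/(-12343) + 2063/17327) = 75 + (201*(-1/12343) + 2063*(1/17327)) = 75 + (-201/12343 + 2063/17327) = 75 + 21980882/213867161 = 16062017957/213867161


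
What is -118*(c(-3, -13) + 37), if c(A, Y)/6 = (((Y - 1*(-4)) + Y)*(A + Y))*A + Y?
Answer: 752486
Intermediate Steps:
c(A, Y) = 6*Y + 6*A*(4 + 2*Y)*(A + Y) (c(A, Y) = 6*((((Y - 1*(-4)) + Y)*(A + Y))*A + Y) = 6*((((Y + 4) + Y)*(A + Y))*A + Y) = 6*((((4 + Y) + Y)*(A + Y))*A + Y) = 6*(((4 + 2*Y)*(A + Y))*A + Y) = 6*(A*(4 + 2*Y)*(A + Y) + Y) = 6*(Y + A*(4 + 2*Y)*(A + Y)) = 6*Y + 6*A*(4 + 2*Y)*(A + Y))
-118*(c(-3, -13) + 37) = -118*((6*(-13) + 24*(-3)**2 + 12*(-3)*(-13)**2 + 12*(-13)*(-3)**2 + 24*(-3)*(-13)) + 37) = -118*((-78 + 24*9 + 12*(-3)*169 + 12*(-13)*9 + 936) + 37) = -118*((-78 + 216 - 6084 - 1404 + 936) + 37) = -118*(-6414 + 37) = -118*(-6377) = 752486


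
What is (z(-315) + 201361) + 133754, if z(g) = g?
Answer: 334800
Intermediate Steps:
(z(-315) + 201361) + 133754 = (-315 + 201361) + 133754 = 201046 + 133754 = 334800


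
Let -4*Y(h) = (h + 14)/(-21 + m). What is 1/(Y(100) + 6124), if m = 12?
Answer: 6/36763 ≈ 0.00016321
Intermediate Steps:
Y(h) = 7/18 + h/36 (Y(h) = -(h + 14)/(4*(-21 + 12)) = -(14 + h)/(4*(-9)) = -(14 + h)*(-1)/(4*9) = -(-14/9 - h/9)/4 = 7/18 + h/36)
1/(Y(100) + 6124) = 1/((7/18 + (1/36)*100) + 6124) = 1/((7/18 + 25/9) + 6124) = 1/(19/6 + 6124) = 1/(36763/6) = 6/36763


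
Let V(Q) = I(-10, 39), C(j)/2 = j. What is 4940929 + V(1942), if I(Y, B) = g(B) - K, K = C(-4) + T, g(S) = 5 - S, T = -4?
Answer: 4940907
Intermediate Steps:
C(j) = 2*j
K = -12 (K = 2*(-4) - 4 = -8 - 4 = -12)
I(Y, B) = 17 - B (I(Y, B) = (5 - B) - 1*(-12) = (5 - B) + 12 = 17 - B)
V(Q) = -22 (V(Q) = 17 - 1*39 = 17 - 39 = -22)
4940929 + V(1942) = 4940929 - 22 = 4940907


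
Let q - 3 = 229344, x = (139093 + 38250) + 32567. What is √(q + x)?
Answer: √439257 ≈ 662.76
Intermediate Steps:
x = 209910 (x = 177343 + 32567 = 209910)
q = 229347 (q = 3 + 229344 = 229347)
√(q + x) = √(229347 + 209910) = √439257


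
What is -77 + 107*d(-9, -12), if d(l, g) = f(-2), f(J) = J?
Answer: -291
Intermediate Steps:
d(l, g) = -2
-77 + 107*d(-9, -12) = -77 + 107*(-2) = -77 - 214 = -291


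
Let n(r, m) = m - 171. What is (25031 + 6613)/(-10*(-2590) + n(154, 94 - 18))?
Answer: 31644/25805 ≈ 1.2263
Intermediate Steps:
n(r, m) = -171 + m
(25031 + 6613)/(-10*(-2590) + n(154, 94 - 18)) = (25031 + 6613)/(-10*(-2590) + (-171 + (94 - 18))) = 31644/(25900 + (-171 + 76)) = 31644/(25900 - 95) = 31644/25805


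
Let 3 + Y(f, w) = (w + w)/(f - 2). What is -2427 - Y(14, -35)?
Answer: -14509/6 ≈ -2418.2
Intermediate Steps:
Y(f, w) = -3 + 2*w/(-2 + f) (Y(f, w) = -3 + (w + w)/(f - 2) = -3 + (2*w)/(-2 + f) = -3 + 2*w/(-2 + f))
-2427 - Y(14, -35) = -2427 - (6 - 3*14 + 2*(-35))/(-2 + 14) = -2427 - (6 - 42 - 70)/12 = -2427 - (-106)/12 = -2427 - 1*(-53/6) = -2427 + 53/6 = -14509/6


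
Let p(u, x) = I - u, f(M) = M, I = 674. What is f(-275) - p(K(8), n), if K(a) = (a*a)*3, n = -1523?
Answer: -757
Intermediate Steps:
K(a) = 3*a² (K(a) = a²*3 = 3*a²)
p(u, x) = 674 - u
f(-275) - p(K(8), n) = -275 - (674 - 3*8²) = -275 - (674 - 3*64) = -275 - (674 - 1*192) = -275 - (674 - 192) = -275 - 1*482 = -275 - 482 = -757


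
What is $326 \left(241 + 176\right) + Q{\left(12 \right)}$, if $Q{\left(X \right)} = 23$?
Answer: $135965$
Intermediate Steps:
$326 \left(241 + 176\right) + Q{\left(12 \right)} = 326 \left(241 + 176\right) + 23 = 326 \cdot 417 + 23 = 135942 + 23 = 135965$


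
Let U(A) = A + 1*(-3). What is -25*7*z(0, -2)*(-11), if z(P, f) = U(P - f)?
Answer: -1925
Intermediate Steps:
U(A) = -3 + A (U(A) = A - 3 = -3 + A)
z(P, f) = -3 + P - f (z(P, f) = -3 + (P - f) = -3 + P - f)
-25*7*z(0, -2)*(-11) = -25*7*(-3 + 0 - 1*(-2))*(-11) = -25*7*(-3 + 0 + 2)*(-11) = -25*7*(-1)*(-11) = -(-175)*(-11) = -25*77 = -1925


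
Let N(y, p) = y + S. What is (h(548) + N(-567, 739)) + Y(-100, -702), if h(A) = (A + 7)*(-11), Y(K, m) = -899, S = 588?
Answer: -6983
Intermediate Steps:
h(A) = -77 - 11*A (h(A) = (7 + A)*(-11) = -77 - 11*A)
N(y, p) = 588 + y (N(y, p) = y + 588 = 588 + y)
(h(548) + N(-567, 739)) + Y(-100, -702) = ((-77 - 11*548) + (588 - 567)) - 899 = ((-77 - 6028) + 21) - 899 = (-6105 + 21) - 899 = -6084 - 899 = -6983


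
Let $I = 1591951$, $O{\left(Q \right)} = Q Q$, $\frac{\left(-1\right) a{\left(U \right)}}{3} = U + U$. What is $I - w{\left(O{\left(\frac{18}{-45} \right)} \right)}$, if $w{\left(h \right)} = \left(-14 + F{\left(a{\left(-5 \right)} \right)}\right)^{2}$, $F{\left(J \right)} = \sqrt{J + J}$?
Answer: $1591695 + 56 \sqrt{15} \approx 1.5919 \cdot 10^{6}$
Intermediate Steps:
$a{\left(U \right)} = - 6 U$ ($a{\left(U \right)} = - 3 \left(U + U\right) = - 3 \cdot 2 U = - 6 U$)
$F{\left(J \right)} = \sqrt{2} \sqrt{J}$ ($F{\left(J \right)} = \sqrt{2 J} = \sqrt{2} \sqrt{J}$)
$O{\left(Q \right)} = Q^{2}$
$w{\left(h \right)} = \left(-14 + 2 \sqrt{15}\right)^{2}$ ($w{\left(h \right)} = \left(-14 + \sqrt{2} \sqrt{\left(-6\right) \left(-5\right)}\right)^{2} = \left(-14 + \sqrt{2} \sqrt{30}\right)^{2} = \left(-14 + 2 \sqrt{15}\right)^{2}$)
$I - w{\left(O{\left(\frac{18}{-45} \right)} \right)} = 1591951 - \left(256 - 56 \sqrt{15}\right) = 1591695 + 56 \sqrt{15}$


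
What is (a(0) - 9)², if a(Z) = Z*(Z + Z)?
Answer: 81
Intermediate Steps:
a(Z) = 2*Z² (a(Z) = Z*(2*Z) = 2*Z²)
(a(0) - 9)² = (2*0² - 9)² = (2*0 - 9)² = (0 - 9)² = (-9)² = 81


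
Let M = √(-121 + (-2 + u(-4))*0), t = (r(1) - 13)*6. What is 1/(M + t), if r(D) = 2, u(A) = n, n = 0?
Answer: -6/407 - I/407 ≈ -0.014742 - 0.002457*I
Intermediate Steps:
u(A) = 0
t = -66 (t = (2 - 13)*6 = -11*6 = -66)
M = 11*I (M = √(-121 + (-2 + 0)*0) = √(-121 - 2*0) = √(-121 + 0) = √(-121) = 11*I ≈ 11.0*I)
1/(M + t) = 1/(11*I - 66) = 1/(-66 + 11*I) = (-66 - 11*I)/4477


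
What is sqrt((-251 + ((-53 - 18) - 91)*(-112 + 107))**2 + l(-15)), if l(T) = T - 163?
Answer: sqrt(312303) ≈ 558.84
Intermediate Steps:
l(T) = -163 + T
sqrt((-251 + ((-53 - 18) - 91)*(-112 + 107))**2 + l(-15)) = sqrt((-251 + ((-53 - 18) - 91)*(-112 + 107))**2 + (-163 - 15)) = sqrt((-251 + (-71 - 91)*(-5))**2 - 178) = sqrt((-251 - 162*(-5))**2 - 178) = sqrt((-251 + 810)**2 - 178) = sqrt(559**2 - 178) = sqrt(312481 - 178) = sqrt(312303)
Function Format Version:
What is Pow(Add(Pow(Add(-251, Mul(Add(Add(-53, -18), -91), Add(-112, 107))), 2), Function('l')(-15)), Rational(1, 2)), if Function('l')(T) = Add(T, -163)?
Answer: Pow(312303, Rational(1, 2)) ≈ 558.84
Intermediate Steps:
Function('l')(T) = Add(-163, T)
Pow(Add(Pow(Add(-251, Mul(Add(Add(-53, -18), -91), Add(-112, 107))), 2), Function('l')(-15)), Rational(1, 2)) = Pow(Add(Pow(Add(-251, Mul(Add(Add(-53, -18), -91), Add(-112, 107))), 2), Add(-163, -15)), Rational(1, 2)) = Pow(Add(Pow(Add(-251, Mul(Add(-71, -91), -5)), 2), -178), Rational(1, 2)) = Pow(Add(Pow(Add(-251, Mul(-162, -5)), 2), -178), Rational(1, 2)) = Pow(Add(Pow(Add(-251, 810), 2), -178), Rational(1, 2)) = Pow(Add(Pow(559, 2), -178), Rational(1, 2)) = Pow(Add(312481, -178), Rational(1, 2)) = Pow(312303, Rational(1, 2))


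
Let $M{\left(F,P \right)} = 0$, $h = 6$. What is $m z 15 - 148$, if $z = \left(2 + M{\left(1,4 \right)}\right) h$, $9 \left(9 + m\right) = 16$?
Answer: $-1448$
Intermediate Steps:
$m = - \frac{65}{9}$ ($m = -9 + \frac{1}{9} \cdot 16 = -9 + \frac{16}{9} = - \frac{65}{9} \approx -7.2222$)
$z = 12$ ($z = \left(2 + 0\right) 6 = 2 \cdot 6 = 12$)
$m z 15 - 148 = - \frac{65 \cdot 12 \cdot 15}{9} - 148 = \left(- \frac{65}{9}\right) 180 - 148 = -1300 - 148 = -1448$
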